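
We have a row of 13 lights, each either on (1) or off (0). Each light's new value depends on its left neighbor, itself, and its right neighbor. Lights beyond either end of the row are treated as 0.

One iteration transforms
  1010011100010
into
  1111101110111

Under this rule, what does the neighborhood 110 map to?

At position 7 the neighborhood is 110; the next row has 1 there.

1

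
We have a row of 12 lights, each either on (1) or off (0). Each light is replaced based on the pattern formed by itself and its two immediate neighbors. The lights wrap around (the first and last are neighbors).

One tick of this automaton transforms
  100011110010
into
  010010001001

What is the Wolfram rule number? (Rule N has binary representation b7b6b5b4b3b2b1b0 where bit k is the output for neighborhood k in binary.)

56

position 5: 111 → 0  (bit 7 = 0)
position 7: 110 → 0  (bit 6 = 0)
position 11: 101 → 1  (bit 5 = 1)
position 1: 100 → 1  (bit 4 = 1)
position 4: 011 → 1  (bit 3 = 1)
position 0: 010 → 0  (bit 2 = 0)
position 3: 001 → 0  (bit 1 = 0)
position 2: 000 → 0  (bit 0 = 0)
bits b7..b0 = 00111000 = 56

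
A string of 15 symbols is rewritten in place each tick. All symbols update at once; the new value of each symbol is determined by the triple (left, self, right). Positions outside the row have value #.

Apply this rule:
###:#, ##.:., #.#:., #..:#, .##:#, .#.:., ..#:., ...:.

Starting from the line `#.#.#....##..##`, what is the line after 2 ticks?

tick 1: .....#...#.#.##
tick 2: #.....#......##

#.....#......##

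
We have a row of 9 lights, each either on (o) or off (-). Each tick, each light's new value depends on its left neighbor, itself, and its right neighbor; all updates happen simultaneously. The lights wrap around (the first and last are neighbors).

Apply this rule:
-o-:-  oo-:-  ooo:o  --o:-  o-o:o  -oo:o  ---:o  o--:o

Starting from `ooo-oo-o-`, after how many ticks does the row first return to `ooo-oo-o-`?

tick 1: oo-oo-o-o
tick 2: o-oo-o-oo
tick 3: -oo-o-ooo
tick 4: oo-o-ooo-
tick 5: o-o-ooo-o
tick 6: -o-ooo-oo
tick 7: o-ooo-oo-
tick 8: -ooo-oo-o
tick 9: ooo-oo-o-

9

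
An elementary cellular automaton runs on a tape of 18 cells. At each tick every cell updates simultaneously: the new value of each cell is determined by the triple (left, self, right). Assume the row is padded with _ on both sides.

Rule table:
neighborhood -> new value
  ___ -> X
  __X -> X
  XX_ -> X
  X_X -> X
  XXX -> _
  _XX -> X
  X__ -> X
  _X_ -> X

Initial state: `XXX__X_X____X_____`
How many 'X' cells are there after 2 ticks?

4

X_XXXXXXXXXXXXXXXX
XXX______________X
count of X: 4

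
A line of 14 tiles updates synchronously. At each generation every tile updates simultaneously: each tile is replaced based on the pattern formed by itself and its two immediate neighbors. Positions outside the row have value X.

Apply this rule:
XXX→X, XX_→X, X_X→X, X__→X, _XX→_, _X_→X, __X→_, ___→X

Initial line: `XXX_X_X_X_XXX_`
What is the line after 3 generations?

XXXXXXXXXX_XXX
XXXXXXXXXXX_XX
XXXXXXXXXXXX_X

XXXXXXXXXXXX_X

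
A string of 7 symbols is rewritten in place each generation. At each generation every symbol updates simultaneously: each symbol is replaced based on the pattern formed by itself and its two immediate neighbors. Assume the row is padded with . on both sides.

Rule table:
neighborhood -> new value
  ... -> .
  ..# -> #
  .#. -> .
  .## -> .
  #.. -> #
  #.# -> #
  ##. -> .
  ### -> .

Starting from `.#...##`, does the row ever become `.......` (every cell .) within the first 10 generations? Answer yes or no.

#.#.#..
.#.#.#.
#.#.#.#
.#.#.#.  (repeats generation 2; period 2)
generation 10: .#.#.#.
generation 10 is .#.#.#., still not uniform .

no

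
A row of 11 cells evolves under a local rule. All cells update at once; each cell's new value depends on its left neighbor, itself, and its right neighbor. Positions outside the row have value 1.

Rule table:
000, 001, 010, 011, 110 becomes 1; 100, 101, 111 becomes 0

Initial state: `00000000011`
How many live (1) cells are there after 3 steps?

8

step 1: 01111111110
step 2: 01000000010
step 3: 01011111110
count of 1: 8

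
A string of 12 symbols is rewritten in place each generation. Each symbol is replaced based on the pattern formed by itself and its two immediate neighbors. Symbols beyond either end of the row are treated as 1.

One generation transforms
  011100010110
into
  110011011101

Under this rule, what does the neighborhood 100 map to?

At position 4 the neighborhood is 100; the next row has 1 there.

1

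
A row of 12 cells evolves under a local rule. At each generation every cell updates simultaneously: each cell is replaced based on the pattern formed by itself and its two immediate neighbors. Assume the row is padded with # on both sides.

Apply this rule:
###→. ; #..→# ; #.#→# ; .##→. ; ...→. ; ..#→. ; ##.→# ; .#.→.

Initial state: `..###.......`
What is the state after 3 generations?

.##...##....

#...##......
##...##.....
.##...##....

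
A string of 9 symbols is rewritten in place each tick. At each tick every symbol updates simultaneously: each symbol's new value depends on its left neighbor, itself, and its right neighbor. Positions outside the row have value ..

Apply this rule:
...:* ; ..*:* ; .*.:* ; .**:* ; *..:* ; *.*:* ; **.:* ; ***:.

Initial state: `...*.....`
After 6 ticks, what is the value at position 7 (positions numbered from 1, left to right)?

*********
*.......*
*********  (repeats tick 1; period 2)
tick 6: *.......*
position 7 holds .

.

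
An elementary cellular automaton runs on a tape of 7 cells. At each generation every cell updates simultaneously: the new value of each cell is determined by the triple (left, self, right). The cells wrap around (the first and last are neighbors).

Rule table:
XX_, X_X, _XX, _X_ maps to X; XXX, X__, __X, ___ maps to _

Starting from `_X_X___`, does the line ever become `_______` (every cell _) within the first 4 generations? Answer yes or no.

generation 1: _XXX___
generation 2: _X_X___  (repeats generation 0; period 2)
generation 4: _X_X___
generation 4 is _X_X___, still not uniform _

no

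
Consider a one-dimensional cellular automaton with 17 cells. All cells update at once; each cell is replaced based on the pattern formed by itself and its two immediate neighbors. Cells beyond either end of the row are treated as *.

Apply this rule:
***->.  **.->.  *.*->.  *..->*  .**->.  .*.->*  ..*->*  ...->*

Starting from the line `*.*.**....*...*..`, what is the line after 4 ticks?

..*...***********
******...........
......***********
******...........

******...........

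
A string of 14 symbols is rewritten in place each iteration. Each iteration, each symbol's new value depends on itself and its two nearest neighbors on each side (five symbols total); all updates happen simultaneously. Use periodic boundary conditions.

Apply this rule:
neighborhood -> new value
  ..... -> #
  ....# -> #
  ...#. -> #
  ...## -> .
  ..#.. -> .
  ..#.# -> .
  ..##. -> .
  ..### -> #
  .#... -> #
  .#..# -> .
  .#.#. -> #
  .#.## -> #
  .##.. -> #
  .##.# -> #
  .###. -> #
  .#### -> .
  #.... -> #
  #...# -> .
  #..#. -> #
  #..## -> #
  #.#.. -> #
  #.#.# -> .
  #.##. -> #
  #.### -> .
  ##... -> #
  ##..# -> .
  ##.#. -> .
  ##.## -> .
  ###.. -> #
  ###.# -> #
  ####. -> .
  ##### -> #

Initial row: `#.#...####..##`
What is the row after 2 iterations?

#.##.#..#.#...

iteration 1: #.##..#..#.###
iteration 2: #.##.#..#.#...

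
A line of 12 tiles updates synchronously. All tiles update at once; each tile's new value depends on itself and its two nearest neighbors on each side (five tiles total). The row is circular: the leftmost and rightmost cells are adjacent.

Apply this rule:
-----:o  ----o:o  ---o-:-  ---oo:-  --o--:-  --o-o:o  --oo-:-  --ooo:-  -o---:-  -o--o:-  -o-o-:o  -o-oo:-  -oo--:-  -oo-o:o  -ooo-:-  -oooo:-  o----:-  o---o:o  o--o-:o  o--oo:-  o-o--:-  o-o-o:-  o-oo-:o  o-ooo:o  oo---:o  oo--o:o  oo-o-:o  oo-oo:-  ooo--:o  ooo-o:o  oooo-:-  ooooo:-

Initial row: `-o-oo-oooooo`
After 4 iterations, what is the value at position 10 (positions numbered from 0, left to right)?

iteration 1: o--oo-o----o
iteration 2: -o--oo---o--
iteration 3: ------oo---o
iteration 4: --ooo---oo--
position 10 holds -

-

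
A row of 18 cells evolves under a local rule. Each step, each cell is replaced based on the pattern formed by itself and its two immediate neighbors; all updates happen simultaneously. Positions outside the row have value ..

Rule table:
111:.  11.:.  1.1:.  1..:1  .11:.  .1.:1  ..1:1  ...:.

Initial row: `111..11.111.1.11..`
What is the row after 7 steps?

...11.......1...1.
..1..1.....111.111
.111111...1.......
1......1.111......
11....11....1.....
..1..1..1..111....
.1111111111...1...

.1111111111...1...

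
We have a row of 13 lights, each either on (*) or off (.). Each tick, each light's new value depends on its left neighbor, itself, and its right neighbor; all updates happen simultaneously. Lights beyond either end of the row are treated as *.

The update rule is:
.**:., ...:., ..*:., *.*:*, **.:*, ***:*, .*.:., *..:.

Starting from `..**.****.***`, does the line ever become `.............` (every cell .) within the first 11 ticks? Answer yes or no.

yes

...**.****.**
....**.****.*
.....**.****.
......**.****
.......**.***
........**.**
.........**.*
..........**.
...........**
............*
.............
all cells are . at tick 11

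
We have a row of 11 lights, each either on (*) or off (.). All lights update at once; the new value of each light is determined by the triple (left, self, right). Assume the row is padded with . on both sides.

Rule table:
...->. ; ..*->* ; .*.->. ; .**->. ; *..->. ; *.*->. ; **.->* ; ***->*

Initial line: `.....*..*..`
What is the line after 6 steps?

....*..*...
...*..*....
..*..*.....
.*..*......
*..*.......
..*........

..*........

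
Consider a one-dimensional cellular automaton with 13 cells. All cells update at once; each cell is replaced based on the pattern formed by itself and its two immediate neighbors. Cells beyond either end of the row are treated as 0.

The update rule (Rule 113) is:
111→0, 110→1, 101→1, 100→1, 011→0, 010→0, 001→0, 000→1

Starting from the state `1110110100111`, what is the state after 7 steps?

0011011010001
1001101101100
0100110110111
0010011011001
1001001101100
0100100110111
0010010011001

0010010011001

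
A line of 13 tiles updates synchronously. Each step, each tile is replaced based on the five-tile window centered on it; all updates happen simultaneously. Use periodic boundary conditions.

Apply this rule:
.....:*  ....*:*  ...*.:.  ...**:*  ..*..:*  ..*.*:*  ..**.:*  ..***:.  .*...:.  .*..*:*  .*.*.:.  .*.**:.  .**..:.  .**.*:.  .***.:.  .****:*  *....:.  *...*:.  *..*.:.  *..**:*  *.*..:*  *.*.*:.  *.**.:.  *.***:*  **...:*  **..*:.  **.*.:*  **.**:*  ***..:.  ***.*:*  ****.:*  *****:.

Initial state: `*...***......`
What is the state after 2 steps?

**.*...*.*.**

*..*...*.***.
**.*...*.*.**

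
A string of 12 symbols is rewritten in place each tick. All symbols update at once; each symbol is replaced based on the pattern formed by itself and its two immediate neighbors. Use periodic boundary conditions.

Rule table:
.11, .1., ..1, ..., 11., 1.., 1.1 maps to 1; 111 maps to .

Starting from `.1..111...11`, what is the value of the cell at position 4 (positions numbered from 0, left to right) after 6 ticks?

11111.111111
....111.....
11111.111111  (repeats tick 1; period 2)
tick 6: ....111.....
position 4 holds 1

1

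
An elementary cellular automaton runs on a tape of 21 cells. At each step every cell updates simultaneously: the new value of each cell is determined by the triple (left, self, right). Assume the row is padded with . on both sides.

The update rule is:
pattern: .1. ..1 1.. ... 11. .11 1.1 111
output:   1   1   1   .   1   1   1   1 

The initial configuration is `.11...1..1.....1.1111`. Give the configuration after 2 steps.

step 1: 1111.111111...1111111
step 2: 111111111111.11111111

111111111111.11111111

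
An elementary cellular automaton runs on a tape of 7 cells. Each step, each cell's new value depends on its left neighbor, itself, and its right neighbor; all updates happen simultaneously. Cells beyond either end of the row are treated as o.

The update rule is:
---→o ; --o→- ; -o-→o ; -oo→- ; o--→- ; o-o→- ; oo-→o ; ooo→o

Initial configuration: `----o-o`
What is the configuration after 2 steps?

--o-o--

-oo-o--
--o-o--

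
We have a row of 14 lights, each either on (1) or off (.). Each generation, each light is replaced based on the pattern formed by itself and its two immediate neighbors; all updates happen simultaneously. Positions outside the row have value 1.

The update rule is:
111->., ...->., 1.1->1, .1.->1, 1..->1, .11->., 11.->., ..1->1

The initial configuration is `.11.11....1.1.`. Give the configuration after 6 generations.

...1..111.1...

1..1..1..11111
.11111111.....
1........1...1
.1......111.1.
111....1...111
...1..111.1...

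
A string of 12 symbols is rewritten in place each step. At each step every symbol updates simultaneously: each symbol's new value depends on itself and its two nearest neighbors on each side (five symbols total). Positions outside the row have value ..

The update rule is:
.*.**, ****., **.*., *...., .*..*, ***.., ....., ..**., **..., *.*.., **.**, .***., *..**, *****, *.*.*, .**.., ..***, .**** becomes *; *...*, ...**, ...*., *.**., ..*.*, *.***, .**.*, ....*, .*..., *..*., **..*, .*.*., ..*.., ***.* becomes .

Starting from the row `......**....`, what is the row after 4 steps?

****..******
****.*******
***.*.******
**.***.*****

**.***.*****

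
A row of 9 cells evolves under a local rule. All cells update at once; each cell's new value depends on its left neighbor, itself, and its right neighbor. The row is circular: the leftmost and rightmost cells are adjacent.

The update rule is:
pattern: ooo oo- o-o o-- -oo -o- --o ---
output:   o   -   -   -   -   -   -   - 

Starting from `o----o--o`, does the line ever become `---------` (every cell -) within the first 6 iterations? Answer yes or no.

yes

---------
all cells are - at iteration 1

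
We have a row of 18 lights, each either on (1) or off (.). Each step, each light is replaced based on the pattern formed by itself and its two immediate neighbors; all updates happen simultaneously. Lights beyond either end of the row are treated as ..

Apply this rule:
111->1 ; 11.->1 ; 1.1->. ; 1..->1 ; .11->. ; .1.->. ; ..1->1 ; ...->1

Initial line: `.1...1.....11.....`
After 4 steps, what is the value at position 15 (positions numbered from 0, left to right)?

step 1: 1.111.11111.111111
step 2: ...11..1111..11111
step 3: 111.111.11111.1111
step 4: .11..11..1111..111
position 15 holds 1

1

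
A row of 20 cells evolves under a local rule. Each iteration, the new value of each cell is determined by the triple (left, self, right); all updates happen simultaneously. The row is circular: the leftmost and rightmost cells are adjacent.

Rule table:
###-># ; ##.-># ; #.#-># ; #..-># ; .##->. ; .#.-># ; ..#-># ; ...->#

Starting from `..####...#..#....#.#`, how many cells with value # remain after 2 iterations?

##.#################
###.################
count of #: 19

19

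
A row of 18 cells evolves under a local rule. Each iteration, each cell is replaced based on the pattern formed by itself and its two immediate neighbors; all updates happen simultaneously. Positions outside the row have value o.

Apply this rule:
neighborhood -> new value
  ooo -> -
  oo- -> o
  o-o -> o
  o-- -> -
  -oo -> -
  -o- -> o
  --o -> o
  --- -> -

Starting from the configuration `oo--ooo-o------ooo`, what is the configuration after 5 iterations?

-oo-o-ooo-o-------

-o-o--ooo-----o---
oooo-o--o----oo--o
---ooo-oo---o-o-o-
--o--oo-o--ooooooo
-oo-o-ooo-o-------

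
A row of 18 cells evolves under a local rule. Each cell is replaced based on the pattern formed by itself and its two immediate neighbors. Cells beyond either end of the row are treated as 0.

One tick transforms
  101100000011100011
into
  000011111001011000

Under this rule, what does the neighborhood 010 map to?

At position 0 the neighborhood is 010; the next row has 0 there.

0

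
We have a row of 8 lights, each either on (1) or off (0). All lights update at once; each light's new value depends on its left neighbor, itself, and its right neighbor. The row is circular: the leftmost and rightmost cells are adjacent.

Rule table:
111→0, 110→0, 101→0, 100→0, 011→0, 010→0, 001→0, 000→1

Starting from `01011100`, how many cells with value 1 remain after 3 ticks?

1

00000001
01111100
00000001
count of 1: 1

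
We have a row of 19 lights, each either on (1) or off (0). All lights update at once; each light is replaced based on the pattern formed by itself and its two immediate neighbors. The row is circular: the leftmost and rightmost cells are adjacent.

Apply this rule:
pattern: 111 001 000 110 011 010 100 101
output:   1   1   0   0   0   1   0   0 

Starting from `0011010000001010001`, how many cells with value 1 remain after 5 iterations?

9

0100010000011010011
0100110000100010100
1101000001100110100
0001000010001000101
0011000110011001101
count of 1: 9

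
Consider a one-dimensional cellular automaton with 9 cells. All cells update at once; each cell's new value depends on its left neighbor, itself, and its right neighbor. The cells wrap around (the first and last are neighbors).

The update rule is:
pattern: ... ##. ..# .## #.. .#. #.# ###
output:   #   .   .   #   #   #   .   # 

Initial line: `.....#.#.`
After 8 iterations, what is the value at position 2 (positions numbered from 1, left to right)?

iteration 1: ####.#.##
iteration 2: ###..#.##
iteration 3: ##.#.#.##
iteration 4: #..#.#.##
iteration 5: .#.#.#.##
iteration 6: .#.#.#.#.
iteration 7: .#.#.#.##  (repeats iteration 5; period 2)
iteration 8: .#.#.#.#.
position 2 holds #

#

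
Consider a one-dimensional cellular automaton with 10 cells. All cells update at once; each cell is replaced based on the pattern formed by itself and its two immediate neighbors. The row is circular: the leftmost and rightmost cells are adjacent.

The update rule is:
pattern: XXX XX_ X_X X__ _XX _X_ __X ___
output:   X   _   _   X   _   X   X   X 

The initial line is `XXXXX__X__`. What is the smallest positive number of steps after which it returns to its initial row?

step 1: _XXX_XXXXX
step 2: __X___XXX_
step 3: XXXXXX_X_X
step 4: XXXXX__X__

4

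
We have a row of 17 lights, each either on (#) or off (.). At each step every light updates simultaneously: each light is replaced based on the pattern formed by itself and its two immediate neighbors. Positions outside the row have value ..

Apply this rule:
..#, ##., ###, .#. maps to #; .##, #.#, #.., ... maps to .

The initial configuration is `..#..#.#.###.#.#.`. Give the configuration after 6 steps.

#.#..#.#.#.#.#.#.

.##.##.#..##.#.#.
#.#..#.#.#.#.#.#.
#.#.##.#.#.#.#.#.
#.#..#.#.#.#.#.#.  (repeats step 2; period 2)
step 6: #.#..#.#.#.#.#.#.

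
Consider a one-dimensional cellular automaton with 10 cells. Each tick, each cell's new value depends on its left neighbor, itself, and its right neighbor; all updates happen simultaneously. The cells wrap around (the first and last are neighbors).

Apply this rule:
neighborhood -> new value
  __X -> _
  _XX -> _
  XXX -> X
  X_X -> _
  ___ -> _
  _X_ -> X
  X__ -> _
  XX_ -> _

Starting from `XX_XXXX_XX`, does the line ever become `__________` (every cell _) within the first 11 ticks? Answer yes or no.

X___XX___X
__________
all cells are _ at tick 2

yes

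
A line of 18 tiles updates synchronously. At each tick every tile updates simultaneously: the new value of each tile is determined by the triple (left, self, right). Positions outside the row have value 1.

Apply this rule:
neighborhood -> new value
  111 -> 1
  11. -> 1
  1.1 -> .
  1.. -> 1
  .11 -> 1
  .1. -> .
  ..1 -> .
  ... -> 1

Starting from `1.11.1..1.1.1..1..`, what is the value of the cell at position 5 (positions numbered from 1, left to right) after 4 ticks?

1.11..1......1..1.
1.111..11111..1...
1.1111.111111..11.
1.1111.1111111.11.
position 5 holds 1

1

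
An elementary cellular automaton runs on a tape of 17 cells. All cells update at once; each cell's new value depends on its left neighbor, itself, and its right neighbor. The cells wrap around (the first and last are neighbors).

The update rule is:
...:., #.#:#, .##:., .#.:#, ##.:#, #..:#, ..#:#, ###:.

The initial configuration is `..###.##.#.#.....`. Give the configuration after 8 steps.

.#..##.######....
####.##.....##...
...##.##...#.##.#
#.#.##.##.###.###
####.##.##..##...
...##.##.###.##.#
#.#.##.##..##.###
####.##.###.##...

####.##.###.##...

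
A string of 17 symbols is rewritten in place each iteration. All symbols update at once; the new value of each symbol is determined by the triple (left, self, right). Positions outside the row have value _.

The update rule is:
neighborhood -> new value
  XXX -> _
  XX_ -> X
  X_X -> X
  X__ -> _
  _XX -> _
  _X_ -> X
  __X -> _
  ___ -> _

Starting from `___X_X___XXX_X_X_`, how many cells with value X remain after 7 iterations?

iteration 1: ___XXX_____XXXXX_
iteration 2: _____X_________X_
iteration 3: _____X_________X_  (fixed point — unchanged through iteration 7)
count of X: 2

2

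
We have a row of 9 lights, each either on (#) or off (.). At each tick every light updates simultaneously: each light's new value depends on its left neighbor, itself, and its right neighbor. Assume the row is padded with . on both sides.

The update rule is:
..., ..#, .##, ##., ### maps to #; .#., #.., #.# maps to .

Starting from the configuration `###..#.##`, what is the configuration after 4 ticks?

###.#####

###.#..##
###...###
###.#####
###.#####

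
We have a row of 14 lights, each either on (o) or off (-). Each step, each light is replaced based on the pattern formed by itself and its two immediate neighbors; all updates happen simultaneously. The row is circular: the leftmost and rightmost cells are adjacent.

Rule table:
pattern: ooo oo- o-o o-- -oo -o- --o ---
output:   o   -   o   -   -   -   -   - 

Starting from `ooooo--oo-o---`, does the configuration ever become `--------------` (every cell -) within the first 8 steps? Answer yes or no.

-ooo-----o----
--o-----------
--------------
all cells are - at step 3

yes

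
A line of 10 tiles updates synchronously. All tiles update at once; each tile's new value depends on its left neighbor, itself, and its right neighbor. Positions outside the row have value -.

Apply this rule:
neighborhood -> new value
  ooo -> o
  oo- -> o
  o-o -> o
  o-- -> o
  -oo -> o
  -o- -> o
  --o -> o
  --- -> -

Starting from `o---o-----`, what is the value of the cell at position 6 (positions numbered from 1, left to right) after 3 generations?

generation 1: oo-ooo----
generation 2: ooooooo---
generation 3: oooooooo--
position 6 holds o

o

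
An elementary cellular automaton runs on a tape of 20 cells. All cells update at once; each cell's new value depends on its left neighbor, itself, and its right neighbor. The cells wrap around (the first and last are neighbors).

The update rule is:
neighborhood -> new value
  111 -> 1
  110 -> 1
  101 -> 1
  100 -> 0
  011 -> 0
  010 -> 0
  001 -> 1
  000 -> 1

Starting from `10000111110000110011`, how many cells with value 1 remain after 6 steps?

14

step 1: 10111011110111010101
step 2: 11011101111011101010
step 3: 01101110111101110101
step 4: 10110111011110111010
step 5: 01011011101111011101
step 6: 10101101110111101110
count of 1: 14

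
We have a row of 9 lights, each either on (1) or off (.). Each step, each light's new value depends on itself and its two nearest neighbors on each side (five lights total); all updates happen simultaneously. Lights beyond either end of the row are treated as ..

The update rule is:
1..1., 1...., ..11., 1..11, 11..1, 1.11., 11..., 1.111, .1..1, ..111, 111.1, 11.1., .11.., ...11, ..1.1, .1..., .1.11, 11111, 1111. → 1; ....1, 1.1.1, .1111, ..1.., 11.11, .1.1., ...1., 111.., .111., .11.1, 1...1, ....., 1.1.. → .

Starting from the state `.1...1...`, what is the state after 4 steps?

..11.11.1

step 1: ..1...11.
step 2: ...1.1111
step 3: ...111.1.
step 4: ..11.11.1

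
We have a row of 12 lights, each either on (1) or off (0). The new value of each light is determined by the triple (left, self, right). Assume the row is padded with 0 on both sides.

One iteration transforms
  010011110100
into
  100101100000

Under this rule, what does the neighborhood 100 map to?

0

At position 2 the neighborhood is 100; the next row has 0 there.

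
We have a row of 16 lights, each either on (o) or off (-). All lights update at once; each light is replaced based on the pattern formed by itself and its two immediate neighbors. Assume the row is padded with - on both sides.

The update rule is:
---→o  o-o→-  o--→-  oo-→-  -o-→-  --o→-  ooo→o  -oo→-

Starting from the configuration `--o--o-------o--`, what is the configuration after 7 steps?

o------ooooo---o
--oooo--ooo--o--
o--oo----o-----o
------oo---ooo--
ooooo----o--o--o
-ooo--oo--------
--o------ooooooo

--o------ooooooo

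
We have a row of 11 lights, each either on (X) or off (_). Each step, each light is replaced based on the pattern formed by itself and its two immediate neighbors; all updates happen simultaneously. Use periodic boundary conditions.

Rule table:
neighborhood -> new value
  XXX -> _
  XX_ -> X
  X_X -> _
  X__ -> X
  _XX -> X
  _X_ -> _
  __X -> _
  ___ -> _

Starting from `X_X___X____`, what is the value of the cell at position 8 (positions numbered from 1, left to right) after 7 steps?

_

___X___X___
____X___X__
_____X___X_
______X___X
X______X___
_X______X__
__X______X_
position 8 holds _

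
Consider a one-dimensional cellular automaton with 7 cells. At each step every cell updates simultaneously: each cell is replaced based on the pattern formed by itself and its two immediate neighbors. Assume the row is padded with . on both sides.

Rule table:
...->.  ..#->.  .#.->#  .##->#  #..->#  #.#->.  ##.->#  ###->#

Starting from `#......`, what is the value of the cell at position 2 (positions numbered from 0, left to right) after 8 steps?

#

step 1: ##.....
step 2: ###....
step 3: ####...
step 4: #####..
step 5: ######.
step 6: #######
step 7: #######  (fixed point — unchanged through step 8)
position 2 holds #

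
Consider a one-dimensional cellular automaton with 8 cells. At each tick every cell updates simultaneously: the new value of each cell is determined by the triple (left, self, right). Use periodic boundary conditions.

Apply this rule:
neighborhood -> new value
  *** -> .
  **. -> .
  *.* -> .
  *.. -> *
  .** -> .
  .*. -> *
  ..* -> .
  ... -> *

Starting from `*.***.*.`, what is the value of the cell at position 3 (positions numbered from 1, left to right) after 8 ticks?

tick 1: *.....*.
tick 2: *****.*.
tick 3: ......*.
tick 4: *****.**
tick 5: ........
tick 6: ********
tick 7: ........  (repeats tick 5; period 2)
tick 8: ********
position 3 holds *

*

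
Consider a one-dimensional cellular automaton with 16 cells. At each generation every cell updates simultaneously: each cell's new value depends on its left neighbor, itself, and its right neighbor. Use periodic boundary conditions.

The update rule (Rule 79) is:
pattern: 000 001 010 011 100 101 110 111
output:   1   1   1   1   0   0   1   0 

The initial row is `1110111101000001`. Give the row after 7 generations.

0110101101010101

generation 1: 0010100101011111
generation 2: 0110101101010001
generation 3: 0110101101010111
generation 4: 0110101101010101
generation 5: 0110101101010101  (fixed point — unchanged through generation 7)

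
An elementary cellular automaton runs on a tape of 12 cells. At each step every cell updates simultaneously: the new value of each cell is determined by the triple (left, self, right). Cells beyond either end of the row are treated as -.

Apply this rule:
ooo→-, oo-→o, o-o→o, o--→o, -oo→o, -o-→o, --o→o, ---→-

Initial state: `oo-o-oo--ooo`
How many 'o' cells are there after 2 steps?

4

oooooooooo-o
o--------ooo
count of o: 4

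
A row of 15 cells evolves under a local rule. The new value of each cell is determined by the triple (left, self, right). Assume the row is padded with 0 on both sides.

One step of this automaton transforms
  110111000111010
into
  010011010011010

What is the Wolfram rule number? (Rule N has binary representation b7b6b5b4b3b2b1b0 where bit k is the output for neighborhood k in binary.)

197

position 4: 111 → 1  (bit 7 = 1)
position 1: 110 → 1  (bit 6 = 1)
position 2: 101 → 0  (bit 5 = 0)
position 6: 100 → 0  (bit 4 = 0)
position 0: 011 → 0  (bit 3 = 0)
position 13: 010 → 1  (bit 2 = 1)
position 8: 001 → 0  (bit 1 = 0)
position 7: 000 → 1  (bit 0 = 1)
bits b7..b0 = 11000101 = 197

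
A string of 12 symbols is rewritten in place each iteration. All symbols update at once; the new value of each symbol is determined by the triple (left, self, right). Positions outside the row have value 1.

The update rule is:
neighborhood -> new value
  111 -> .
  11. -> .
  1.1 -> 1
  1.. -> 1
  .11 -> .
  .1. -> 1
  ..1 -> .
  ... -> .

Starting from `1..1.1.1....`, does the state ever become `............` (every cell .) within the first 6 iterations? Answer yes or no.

.1.111111...
111......1..
...1.....11.
1..11......1
.1...1......
111..11.....
iteration 6 is 111..11....., still not uniform .

no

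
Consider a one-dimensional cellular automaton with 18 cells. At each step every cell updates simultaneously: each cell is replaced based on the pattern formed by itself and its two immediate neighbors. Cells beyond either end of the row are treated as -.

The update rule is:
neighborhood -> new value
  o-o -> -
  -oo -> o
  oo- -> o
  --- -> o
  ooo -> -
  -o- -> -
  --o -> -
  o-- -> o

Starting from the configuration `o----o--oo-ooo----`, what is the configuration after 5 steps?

-ooo--o-oo-o-ooooo
-o-oo---oo---o---o
---oooo-oooo--oo--
oo-o--o-o--oo-oooo
oo--o----o-oo-o--o

oo--o----o-oo-o--o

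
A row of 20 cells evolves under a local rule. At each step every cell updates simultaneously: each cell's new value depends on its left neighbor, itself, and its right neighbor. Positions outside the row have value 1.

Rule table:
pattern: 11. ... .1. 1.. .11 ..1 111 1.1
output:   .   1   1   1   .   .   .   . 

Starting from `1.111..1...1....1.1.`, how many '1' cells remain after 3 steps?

.....1.111.1111.1.1.
1111.1..........1.1.
.....1111111111.1.1.
count of 1: 12

12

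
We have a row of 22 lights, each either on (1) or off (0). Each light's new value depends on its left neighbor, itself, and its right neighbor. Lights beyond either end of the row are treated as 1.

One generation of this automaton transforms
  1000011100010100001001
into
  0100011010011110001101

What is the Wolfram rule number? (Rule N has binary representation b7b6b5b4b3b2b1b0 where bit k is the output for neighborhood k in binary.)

188

position 6: 111 → 1  (bit 7 = 1)
position 0: 110 → 0  (bit 6 = 0)
position 12: 101 → 1  (bit 5 = 1)
position 1: 100 → 1  (bit 4 = 1)
position 5: 011 → 1  (bit 3 = 1)
position 11: 010 → 1  (bit 2 = 1)
position 4: 001 → 0  (bit 1 = 0)
position 2: 000 → 0  (bit 0 = 0)
bits b7..b0 = 10111100 = 188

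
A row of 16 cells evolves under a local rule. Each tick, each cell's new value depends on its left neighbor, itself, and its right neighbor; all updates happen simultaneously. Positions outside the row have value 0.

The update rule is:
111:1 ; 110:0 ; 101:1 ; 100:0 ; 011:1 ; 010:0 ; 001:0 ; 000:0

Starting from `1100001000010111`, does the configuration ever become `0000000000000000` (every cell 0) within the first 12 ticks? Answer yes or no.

yes

1000000000001110
0000000000001100
0000000000001000
0000000000000000
all cells are 0 at tick 4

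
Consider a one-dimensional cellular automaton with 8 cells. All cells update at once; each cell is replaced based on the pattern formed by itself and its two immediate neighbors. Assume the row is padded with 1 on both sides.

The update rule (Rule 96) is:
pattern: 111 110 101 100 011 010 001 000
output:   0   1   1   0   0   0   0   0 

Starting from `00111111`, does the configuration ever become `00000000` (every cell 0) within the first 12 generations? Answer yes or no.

generation 1: 00000000
all cells are 0 at generation 1

yes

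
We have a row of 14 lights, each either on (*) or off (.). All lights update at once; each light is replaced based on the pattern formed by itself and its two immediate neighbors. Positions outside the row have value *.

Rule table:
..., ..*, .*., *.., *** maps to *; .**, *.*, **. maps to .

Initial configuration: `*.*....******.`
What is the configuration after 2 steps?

**.***...**.**

..*****.****..
**.***...**.**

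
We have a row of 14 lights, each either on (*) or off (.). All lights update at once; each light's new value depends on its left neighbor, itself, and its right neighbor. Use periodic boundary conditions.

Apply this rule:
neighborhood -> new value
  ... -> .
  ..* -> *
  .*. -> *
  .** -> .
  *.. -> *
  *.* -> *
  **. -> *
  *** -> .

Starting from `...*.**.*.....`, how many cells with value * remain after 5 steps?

..***.****....
.*..**...**...
****.**.*.**..
...**.****.***
*.*.**...**..*
count of *: 7

7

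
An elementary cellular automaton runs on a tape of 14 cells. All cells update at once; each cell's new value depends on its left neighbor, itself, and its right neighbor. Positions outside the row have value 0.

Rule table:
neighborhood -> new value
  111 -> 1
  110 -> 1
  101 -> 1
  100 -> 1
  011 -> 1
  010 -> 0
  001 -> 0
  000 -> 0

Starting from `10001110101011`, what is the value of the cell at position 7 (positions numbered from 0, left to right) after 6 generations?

1

01001111010111
00101111101111
00011111111111
00011111111111  (fixed point — unchanged through generation 6)
position 7 holds 1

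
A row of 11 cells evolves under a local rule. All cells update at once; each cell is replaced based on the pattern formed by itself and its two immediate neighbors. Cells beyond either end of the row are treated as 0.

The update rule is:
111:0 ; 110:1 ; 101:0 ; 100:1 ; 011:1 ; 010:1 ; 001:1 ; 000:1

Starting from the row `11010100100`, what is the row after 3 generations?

11010111111

11010111111
11010100001
11010111111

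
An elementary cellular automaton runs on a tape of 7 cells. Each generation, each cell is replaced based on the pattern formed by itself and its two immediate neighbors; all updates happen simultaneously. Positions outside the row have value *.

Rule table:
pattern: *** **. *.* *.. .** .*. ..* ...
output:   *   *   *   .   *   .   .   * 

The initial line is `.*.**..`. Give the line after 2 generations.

*****..

*.***..
*****..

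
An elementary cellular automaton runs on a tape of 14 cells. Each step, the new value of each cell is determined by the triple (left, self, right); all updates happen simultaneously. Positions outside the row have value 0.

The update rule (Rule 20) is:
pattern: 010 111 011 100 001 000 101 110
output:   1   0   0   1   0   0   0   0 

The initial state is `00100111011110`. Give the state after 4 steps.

00110000000001
00001000000001
00001100000001
00000010000001

00000010000001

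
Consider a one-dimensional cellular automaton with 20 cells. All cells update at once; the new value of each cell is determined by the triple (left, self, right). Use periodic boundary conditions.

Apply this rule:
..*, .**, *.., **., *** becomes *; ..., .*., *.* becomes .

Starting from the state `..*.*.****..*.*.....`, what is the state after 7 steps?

*****************..*

.*....******...*....
*.*..********.*.*...
...**********....*.*
*.************..*...
..**************.*.*
****************....
*****************..*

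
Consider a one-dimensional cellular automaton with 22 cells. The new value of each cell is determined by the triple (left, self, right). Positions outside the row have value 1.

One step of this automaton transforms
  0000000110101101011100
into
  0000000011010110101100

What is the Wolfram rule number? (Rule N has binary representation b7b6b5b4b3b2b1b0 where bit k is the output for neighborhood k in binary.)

position 18: 111 → 1  (bit 7 = 1)
position 8: 110 → 1  (bit 6 = 1)
position 9: 101 → 1  (bit 5 = 1)
position 0: 100 → 0  (bit 4 = 0)
position 7: 011 → 0  (bit 3 = 0)
position 10: 010 → 0  (bit 2 = 0)
position 6: 001 → 0  (bit 1 = 0)
position 1: 000 → 0  (bit 0 = 0)
bits b7..b0 = 11100000 = 224

224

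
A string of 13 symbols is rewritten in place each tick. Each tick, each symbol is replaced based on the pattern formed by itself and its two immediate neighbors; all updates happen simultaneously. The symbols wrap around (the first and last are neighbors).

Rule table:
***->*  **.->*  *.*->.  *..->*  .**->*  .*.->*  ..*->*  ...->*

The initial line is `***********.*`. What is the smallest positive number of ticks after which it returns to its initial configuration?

1

***********.*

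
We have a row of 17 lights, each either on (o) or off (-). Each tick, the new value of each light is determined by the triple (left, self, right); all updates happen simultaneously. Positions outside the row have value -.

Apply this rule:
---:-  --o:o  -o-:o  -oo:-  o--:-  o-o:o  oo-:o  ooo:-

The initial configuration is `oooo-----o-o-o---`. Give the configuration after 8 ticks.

o-o--o---o-o-o---

---o----oooooo---
--oo---o-----o---
-o-o--oo----oo---
oooo-o-o---o-o---
---ooooo--oooo---
--o----o-o---o---
-oo---oooo--oo---
o-o--o---o-o-o---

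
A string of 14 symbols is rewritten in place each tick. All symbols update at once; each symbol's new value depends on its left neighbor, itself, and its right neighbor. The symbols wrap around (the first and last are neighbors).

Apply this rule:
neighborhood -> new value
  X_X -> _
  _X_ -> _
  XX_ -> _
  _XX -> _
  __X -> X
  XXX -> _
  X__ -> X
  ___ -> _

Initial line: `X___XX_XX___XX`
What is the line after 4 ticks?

tick 1: _X_X_____X_X__
tick 2: X___X___X___X_
tick 3: _X_X_X_X_X_X__
tick 4: X___________X_

X___________X_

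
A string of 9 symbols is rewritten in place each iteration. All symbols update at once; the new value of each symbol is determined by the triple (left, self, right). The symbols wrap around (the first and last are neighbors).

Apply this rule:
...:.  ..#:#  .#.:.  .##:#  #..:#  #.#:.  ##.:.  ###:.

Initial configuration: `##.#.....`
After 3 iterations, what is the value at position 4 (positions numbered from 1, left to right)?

#...#...#
.#.#.#.##
.......#.
position 4 holds .

.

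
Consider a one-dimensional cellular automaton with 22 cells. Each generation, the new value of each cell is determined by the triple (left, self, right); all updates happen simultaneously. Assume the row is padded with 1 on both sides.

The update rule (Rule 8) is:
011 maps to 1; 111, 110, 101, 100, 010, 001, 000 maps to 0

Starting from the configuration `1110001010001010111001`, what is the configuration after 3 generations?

0000000000000000100001
0000000000000000000001
0000000000000000000001

0000000000000000000001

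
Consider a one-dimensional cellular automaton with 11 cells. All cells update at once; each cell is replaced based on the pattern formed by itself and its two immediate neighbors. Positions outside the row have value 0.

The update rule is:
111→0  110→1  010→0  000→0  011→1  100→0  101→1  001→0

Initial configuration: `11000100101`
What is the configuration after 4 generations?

11000000000

11000000010
11000000000
11000000000  (fixed point — unchanged through generation 4)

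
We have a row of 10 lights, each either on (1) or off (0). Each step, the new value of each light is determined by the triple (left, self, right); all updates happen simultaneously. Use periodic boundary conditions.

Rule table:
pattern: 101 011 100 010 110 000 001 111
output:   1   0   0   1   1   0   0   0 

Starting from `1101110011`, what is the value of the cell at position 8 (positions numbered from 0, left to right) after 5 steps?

0110010000
0010010000
0010010000  (fixed point — unchanged through step 5)
position 8 holds 0

0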